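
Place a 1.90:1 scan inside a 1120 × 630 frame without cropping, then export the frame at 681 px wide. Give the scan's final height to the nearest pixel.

Fitted into 1120×630, the scan spans the width; its height is 1120 / 1.900 ≈ 589.47 px.
Resizing to 681 px wide multiplies everything by 0.6080: 589.47 → 358.42 px.

358 px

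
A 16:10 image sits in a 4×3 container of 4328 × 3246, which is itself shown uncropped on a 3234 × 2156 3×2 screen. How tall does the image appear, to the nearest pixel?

16:10 in 4328×3246: fills the width, so the image is 4328.00 × 2705.00.
The 4×3 canvas is height-limited in 3234×2156, giving 2874.67 × 2156.00; scale factor 0.6642.
Applying the same ×0.6642: 2705.00 → 1796.67.

1797 px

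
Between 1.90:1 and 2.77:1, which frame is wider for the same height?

1.9 and 2.77; 2.77 > 1.9.

2.77:1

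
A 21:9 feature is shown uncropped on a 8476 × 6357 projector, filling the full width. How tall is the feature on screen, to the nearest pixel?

3633 px

The feature is 8476 × 9/21 ≈ 3632.57 px tall.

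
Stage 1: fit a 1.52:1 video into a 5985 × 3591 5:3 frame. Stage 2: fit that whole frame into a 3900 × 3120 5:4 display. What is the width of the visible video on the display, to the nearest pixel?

Inside the 5985×3591 canvas the video is height-limited at 5458.32 × 3591.00.
Second fit — the 5:3 canvas into 3900×3120 spans the width: 3900.00 × 2340.00 (×0.6516 from 5985×3591).
So the video's width is 5458.32 × 0.6516 ≈ 3556.80.

3557 px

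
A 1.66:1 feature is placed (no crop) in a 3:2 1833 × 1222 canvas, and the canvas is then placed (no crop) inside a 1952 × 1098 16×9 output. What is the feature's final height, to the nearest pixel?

992 px

1.66:1 in 1833×1222: fills the width, so the feature is 1833.00 × 1104.22.
Second fit — the 3:2 canvas into 1952×1098 spans the height: 1647.00 × 1098.00 (×0.8985 from 1833×1222).
Applying the same ×0.8985: 1104.22 → 992.17.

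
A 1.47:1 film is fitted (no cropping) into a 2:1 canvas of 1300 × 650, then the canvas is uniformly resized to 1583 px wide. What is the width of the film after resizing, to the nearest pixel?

At 1300×650 the film is height-limited, so width = 650 × 1.470 ≈ 955.50 px.
The frame scales by 1583/1300 = 1.2177; 955.50 × 1.2177 ≈ 1163.51 px.

1164 px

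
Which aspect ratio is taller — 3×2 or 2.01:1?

3×2 = 1.5 and 2.01; 2.01 > 1.5. The smaller width-to-height ratio is the taller frame.

3×2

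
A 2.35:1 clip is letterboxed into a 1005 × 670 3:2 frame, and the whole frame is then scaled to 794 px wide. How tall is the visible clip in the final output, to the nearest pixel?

338 px

In the 1005×670 frame the clip fills the width: height = 1005 / 2.350 ≈ 427.66 px.
The frame scales by 794/1005 = 0.7900; 427.66 × 0.7900 ≈ 337.87 px.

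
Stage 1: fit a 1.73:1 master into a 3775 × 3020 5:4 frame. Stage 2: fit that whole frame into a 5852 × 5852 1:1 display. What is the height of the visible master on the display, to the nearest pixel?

1.73:1 in 3775×3020: fills the width, so the master is 3775.00 × 2182.08.
Second fit — the 5:4 canvas into 5852×5852 spans the width: 5852.00 × 4681.60 (×1.5502 from 3775×3020).
The master scales with it: height 2182.08 × 1.5502 ≈ 3382.66.

3383 px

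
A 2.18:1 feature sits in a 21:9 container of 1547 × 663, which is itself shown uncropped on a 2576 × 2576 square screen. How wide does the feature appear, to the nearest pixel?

2407 px

2.18:1 in 1547×663: fills the height, so the feature is 1445.34 × 663.00.
The 21:9 canvas is width-limited in 2576×2576, giving 2576.00 × 1104.00; scale factor 1.6652.
Applying the same ×1.6652: 1445.34 → 2406.72.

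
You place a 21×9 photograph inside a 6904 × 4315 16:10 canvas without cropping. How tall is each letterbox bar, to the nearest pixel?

678 px

21×9 is wider than 16:10, so it spans the full width.
The photograph is 6904 × 9/21 ≈ 2958.86 px tall.
Black = 4315 − 2958.86 = 1356.14 px, or 678.07 per bar.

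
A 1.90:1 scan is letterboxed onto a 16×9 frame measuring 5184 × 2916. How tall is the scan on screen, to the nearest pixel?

1.90:1 is wider than 16×9, so it spans the full width.
That makes the image 2728.42 px tall (5184 / 1.900).

2728 px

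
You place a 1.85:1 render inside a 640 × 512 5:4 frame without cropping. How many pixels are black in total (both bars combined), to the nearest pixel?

1.85:1 is wider than 5:4, so it spans the full width.
The render is 640 / 1.850 ≈ 345.9459 px tall.
512 − 345.9459 = 166.0541 px of bars.
Bar area = 166.0541 × 640 ≈ 106275 px.

106275 pixels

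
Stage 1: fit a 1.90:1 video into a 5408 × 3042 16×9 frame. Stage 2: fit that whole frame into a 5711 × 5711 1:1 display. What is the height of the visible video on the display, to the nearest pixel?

3006 px

Inside the 5408×3042 canvas the video is width-limited at 5408.00 × 2846.32.
Second fit — the 16×9 canvas into 5711×5711 spans the width: 5711.00 × 3212.44 (×1.0560 from 5408×3042).
So the video's height is 2846.32 × 1.0560 ≈ 3005.79.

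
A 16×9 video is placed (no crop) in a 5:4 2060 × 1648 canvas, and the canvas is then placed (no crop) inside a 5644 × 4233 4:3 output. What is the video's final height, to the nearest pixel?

Inside the 2060×1648 canvas the video is width-limited at 2060.00 × 1158.75.
5:4 in 5644×4233: fills the height, so the intermediate becomes 5291.25 × 4233.00 — a scale of ×2.5686.
The video scales with it: height 1158.75 × 2.5686 ≈ 2976.33.

2976 px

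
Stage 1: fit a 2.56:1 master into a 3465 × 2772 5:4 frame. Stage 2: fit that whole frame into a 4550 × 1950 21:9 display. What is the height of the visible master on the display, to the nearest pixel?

First fit — 2.56:1 into 3465×2772 spans the width: 3465.00 × 1353.52.
Second fit — the 5:4 canvas into 4550×1950 spans the height: 2437.50 × 1950.00 (×0.7035 from 3465×2772).
Applying the same ×0.7035: 1353.52 → 952.15.

952 px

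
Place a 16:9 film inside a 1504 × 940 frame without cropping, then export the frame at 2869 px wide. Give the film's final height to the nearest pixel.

At 1504×940 the film is width-limited, so height = 1504 × 9/16 ≈ 846.00 px.
Scaling 1504 → 2869 is ×1.9076, so the height becomes 846.00 × 1.9076 ≈ 1613.81 px.

1614 px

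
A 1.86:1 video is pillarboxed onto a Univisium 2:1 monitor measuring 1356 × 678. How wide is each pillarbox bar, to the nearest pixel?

1.86:1 (1.860) < Univisium 2:1 (2.000), so the video fills the height.
The video is 678 × 1.860 ≈ 1261.08 px wide.
Leftover width: 1356 − 1261.08 = 94.92 px → 47.46 each side.

47 px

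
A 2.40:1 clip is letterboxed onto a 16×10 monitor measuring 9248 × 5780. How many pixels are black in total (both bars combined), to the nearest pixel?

2.40:1 (2.400) > 16×10 (1.600), so the clip fills the width.
The clip is 9248 / 2.400 ≈ 3853.3333 px tall.
Leftover height: 5780 − 3853.3333 = 1926.6667 px.
Bar area = 1926.6667 × 9248 ≈ 17817813 px.

17817813 pixels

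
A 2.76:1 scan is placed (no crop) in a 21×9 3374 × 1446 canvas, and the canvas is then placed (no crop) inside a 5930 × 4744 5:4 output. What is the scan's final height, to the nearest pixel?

First fit — 2.76:1 into 3374×1446 spans the width: 3374.00 × 1222.46.
The 21×9 canvas is width-limited in 5930×4744, giving 5930.00 × 2541.43; scale factor 1.7576.
So the scan's height is 1222.46 × 1.7576 ≈ 2148.55.

2149 px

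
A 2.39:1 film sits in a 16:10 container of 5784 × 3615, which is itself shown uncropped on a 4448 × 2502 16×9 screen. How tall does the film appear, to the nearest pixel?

2.39:1 in 5784×3615: fills the width, so the film is 5784.00 × 2420.08.
Second fit — the 16:10 canvas into 4448×2502 spans the height: 4003.20 × 2502.00 (×0.6921 from 5784×3615).
Applying the same ×0.6921: 2420.08 → 1674.98.

1675 px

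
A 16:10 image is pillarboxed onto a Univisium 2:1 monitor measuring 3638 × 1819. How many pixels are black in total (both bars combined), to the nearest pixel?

1323504 pixels

16:10 is narrower than Univisium 2:1, so it spans the full height.
Content width = 1819 × 16/10 ≈ 2910.4000 px.
Black = 3638 − 2910.4000 = 727.6000 px.
Bar area = 727.6000 × 1819 ≈ 1323504 px.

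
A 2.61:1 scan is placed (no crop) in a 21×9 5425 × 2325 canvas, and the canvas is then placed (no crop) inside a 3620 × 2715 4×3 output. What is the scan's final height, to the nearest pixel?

First fit — 2.61:1 into 5425×2325 spans the width: 5425.00 × 2078.54.
Second fit — the 21×9 canvas into 3620×2715 spans the width: 3620.00 × 1551.43 (×0.6673 from 5425×2325).
The scan scales with it: height 2078.54 × 0.6673 ≈ 1386.97.

1387 px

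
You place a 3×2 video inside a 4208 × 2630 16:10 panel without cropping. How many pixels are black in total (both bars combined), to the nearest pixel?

691690 pixels

Since 1.500 < 1.600, the video is height-limited.
That makes the image 3945.0000 px wide (2630 × 3/2).
Leftover width: 4208 − 3945.0000 = 263.0000 px.
That's 263.0000 × 2630 ≈ 691690 black pixels.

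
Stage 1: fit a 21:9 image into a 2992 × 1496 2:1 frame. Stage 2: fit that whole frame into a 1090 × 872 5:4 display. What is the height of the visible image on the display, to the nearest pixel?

Inside the 2992×1496 canvas the image is width-limited at 2992.00 × 1282.29.
2:1 in 1090×872: fills the width, so the intermediate becomes 1090.00 × 545.00 — a scale of ×0.3643.
The image scales with it: height 1282.29 × 0.3643 ≈ 467.14.

467 px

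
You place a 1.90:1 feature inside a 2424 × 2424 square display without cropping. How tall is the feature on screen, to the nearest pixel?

1276 px

Since 1.900 > 1.000, the feature is width-limited.
That makes the image 1275.79 px tall (2424 / 1.900).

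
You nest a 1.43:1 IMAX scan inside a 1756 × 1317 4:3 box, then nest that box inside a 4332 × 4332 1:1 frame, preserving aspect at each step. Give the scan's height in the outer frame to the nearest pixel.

3029 px

1.43:1 IMAX in 1756×1317: fills the width, so the scan is 1756.00 × 1227.97.
Second fit — the 4:3 canvas into 4332×4332 spans the width: 4332.00 × 3249.00 (×2.4670 from 1756×1317).
The scan scales with it: height 1227.97 × 2.4670 ≈ 3029.37.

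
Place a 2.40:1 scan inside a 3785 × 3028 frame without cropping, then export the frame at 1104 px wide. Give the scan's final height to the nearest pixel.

460 px

Fitted into 3785×3028, the scan spans the width; its height is 3785 / 2.400 ≈ 1577.08 px.
Scaling 3785 → 1104 is ×0.2917, so the height becomes 1577.08 × 0.2917 ≈ 460.00 px.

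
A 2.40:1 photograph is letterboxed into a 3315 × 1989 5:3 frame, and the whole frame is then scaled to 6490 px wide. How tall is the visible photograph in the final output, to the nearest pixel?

In the 3315×1989 frame the photograph fills the width: height = 3315 / 2.400 ≈ 1381.25 px.
Resizing to 6490 px wide multiplies everything by 1.9578: 1381.25 → 2704.17 px.

2704 px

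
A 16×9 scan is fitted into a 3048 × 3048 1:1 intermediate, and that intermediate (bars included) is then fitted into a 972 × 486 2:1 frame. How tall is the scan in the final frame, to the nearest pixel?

First fit — 16×9 into 3048×3048 spans the width: 3048.00 × 1714.50.
1:1 in 972×486: fills the height, so the intermediate becomes 486.00 × 486.00 — a scale of ×0.1594.
So the scan's height is 1714.50 × 0.1594 ≈ 273.38.

273 px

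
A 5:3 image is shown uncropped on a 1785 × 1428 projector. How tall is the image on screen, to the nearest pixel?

1071 px

5:3 (1.667) > 5:4 (1.250), so the image fills the width.
That makes the image 1071.00 px tall (1785 × 3/5).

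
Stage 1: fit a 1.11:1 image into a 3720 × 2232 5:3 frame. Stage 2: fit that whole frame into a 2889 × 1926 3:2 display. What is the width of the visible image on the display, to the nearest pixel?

First fit — 1.11:1 into 3720×2232 spans the height: 2477.52 × 2232.00.
5:3 in 2889×1926: fills the width, so the intermediate becomes 2889.00 × 1733.40 — a scale of ×0.7766.
Applying the same ×0.7766: 2477.52 → 1924.07.

1924 px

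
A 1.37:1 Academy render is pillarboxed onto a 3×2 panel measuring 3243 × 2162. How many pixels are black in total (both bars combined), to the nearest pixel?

607652 pixels

1.37:1 Academy is narrower than 3×2, so it spans the full height.
Content width = 2162 × 1.370 ≈ 2961.9400 px.
Black = 3243 − 2961.9400 = 281.0600 px.
Across the 2162-px span: 281.0600 × 2162 ≈ 607652 px.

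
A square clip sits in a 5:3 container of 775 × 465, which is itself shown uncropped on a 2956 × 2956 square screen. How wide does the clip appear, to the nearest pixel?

First fit — square into 775×465 spans the height: 465.00 × 465.00.
Second fit — the 5:3 canvas into 2956×2956 spans the width: 2956.00 × 1773.60 (×3.8142 from 775×465).
The clip scales with it: width 465.00 × 3.8142 ≈ 1773.60.

1774 px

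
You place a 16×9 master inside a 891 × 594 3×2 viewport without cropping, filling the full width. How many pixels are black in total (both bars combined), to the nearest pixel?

Content height = 891 × 9/16 ≈ 501.1875 px.
Leftover height: 594 − 501.1875 = 92.8125 px.
That's 92.8125 × 891 ≈ 82696 black pixels.

82696 pixels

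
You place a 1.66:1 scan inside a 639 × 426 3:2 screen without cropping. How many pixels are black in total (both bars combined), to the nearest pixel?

26237 pixels

1.66:1 (1.660) > 3:2 (1.500), so the scan fills the width.
Content height = 639 / 1.660 ≈ 384.9398 px.
426 − 384.9398 = 41.0602 px of bars.
Across the 639-px span: 41.0602 × 639 ≈ 26237 px.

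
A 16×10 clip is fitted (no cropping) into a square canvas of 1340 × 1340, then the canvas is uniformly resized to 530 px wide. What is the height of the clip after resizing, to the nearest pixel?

At 1340×1340 the clip is width-limited, so height = 1340 × 10/16 ≈ 837.50 px.
Resizing to 530 px wide multiplies everything by 0.3955: 837.50 → 331.25 px.

331 px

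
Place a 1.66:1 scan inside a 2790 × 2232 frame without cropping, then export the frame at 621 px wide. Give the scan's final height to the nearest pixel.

374 px

At 2790×2232 the scan is width-limited, so height = 2790 / 1.660 ≈ 1680.72 px.
Scaling 2790 → 621 is ×0.2226, so the height becomes 1680.72 × 0.2226 ≈ 374.10 px.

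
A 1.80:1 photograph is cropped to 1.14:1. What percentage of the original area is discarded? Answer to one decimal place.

36.7%

Going from 1.80:1 to 1.14:1 means cutting width while keeping height.
Area ratio = (1.140)/(1.800) = 63.33%; the remaining 36.67% is cropped out.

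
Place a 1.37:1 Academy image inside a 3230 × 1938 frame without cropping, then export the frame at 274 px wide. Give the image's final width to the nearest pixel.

225 px

In the 3230×1938 frame the image fills the height: width = 1938 × 1.370 ≈ 2655.06 px.
Scaling 3230 → 274 is ×0.0848, so the width becomes 2655.06 × 0.0848 ≈ 225.23 px.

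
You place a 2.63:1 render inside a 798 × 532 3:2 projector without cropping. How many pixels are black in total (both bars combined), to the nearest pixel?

Since 2.630 > 1.500, the render is width-limited.
That makes the image 303.4221 px tall (798 / 2.630).
Black = 532 − 303.4221 = 228.5779 px.
Across the 798-px span: 228.5779 × 798 ≈ 182405 px.

182405 pixels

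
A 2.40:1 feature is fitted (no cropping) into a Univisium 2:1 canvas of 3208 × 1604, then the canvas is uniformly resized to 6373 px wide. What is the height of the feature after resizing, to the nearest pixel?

In the 3208×1604 frame the feature fills the width: height = 3208 / 2.400 ≈ 1336.67 px.
Resizing to 6373 px wide multiplies everything by 1.9866: 1336.67 → 2655.42 px.

2655 px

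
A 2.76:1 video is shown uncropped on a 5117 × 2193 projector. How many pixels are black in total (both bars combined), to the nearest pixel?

1734737 pixels

Since 2.760 > 2.333, the video is width-limited.
That makes the image 1853.9855 px tall (5117 / 2.760).
2193 − 1853.9855 = 339.0145 px of bars.
That's 339.0145 × 5117 ≈ 1734737 black pixels.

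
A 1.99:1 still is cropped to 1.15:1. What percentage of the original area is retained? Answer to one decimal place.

57.8%

The height stays; only width is cut (since 1.15:1 is narrower than 1.99:1).
Fraction kept = (1.150)/(1.990) ≈ 57.79%.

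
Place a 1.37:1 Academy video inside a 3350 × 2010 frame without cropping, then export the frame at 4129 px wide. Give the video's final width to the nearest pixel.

3394 px

Fitted into 3350×2010, the video spans the height; its width is 2010 × 1.370 ≈ 2753.70 px.
Scaling 3350 → 4129 is ×1.2325, so the width becomes 2753.70 × 1.2325 ≈ 3394.04 px.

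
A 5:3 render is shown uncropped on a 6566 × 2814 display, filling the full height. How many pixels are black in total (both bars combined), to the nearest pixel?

Content width = 2814 × 5/3 ≈ 4690.0000 px.
Leftover width: 6566 − 4690.0000 = 1876.0000 px.
Across the 2814-px span: 1876.0000 × 2814 ≈ 5279064 px.

5279064 pixels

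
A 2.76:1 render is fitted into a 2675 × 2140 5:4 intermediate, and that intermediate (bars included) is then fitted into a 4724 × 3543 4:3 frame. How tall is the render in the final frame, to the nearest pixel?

2.76:1 in 2675×2140: fills the width, so the render is 2675.00 × 969.20.
5:4 in 4724×3543: fills the height, so the intermediate becomes 4428.75 × 3543.00 — a scale of ×1.6556.
Applying the same ×1.6556: 969.20 → 1604.62.

1605 px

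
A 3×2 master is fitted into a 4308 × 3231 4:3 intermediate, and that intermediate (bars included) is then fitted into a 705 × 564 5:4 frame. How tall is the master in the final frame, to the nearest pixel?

First fit — 3×2 into 4308×3231 spans the width: 4308.00 × 2872.00.
Second fit — the 4:3 canvas into 705×564 spans the width: 705.00 × 528.75 (×0.1636 from 4308×3231).
Applying the same ×0.1636: 2872.00 → 470.00.

470 px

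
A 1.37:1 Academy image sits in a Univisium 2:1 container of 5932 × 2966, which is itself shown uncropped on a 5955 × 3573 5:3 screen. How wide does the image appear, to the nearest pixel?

Inside the 5932×2966 canvas the image is height-limited at 4063.42 × 2966.00.
Univisium 2:1 in 5955×3573: fills the width, so the intermediate becomes 5955.00 × 2977.50 — a scale of ×1.0039.
The image scales with it: width 4063.42 × 1.0039 ≈ 4079.18.

4079 px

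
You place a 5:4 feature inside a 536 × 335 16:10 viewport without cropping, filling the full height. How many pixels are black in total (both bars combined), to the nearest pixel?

The feature is 335 × 5/4 ≈ 418.7500 px wide.
Leftover width: 536 − 418.7500 = 117.2500 px.
That's 117.2500 × 335 ≈ 39279 black pixels.

39279 pixels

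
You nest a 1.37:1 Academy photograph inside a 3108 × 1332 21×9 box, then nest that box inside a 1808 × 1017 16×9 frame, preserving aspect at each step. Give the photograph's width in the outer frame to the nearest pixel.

Inside the 3108×1332 canvas the photograph is height-limited at 1824.84 × 1332.00.
Second fit — the 21×9 canvas into 1808×1017 spans the width: 1808.00 × 774.86 (×0.5817 from 3108×1332).
The photograph scales with it: width 1824.84 × 0.5817 ≈ 1061.55.

1062 px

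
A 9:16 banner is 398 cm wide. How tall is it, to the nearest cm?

708 cm

398 / 9 × 16 = 707.56.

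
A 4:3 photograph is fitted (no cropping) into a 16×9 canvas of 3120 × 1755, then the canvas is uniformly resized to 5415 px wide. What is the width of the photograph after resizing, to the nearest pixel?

Fitted into 3120×1755, the photograph spans the height; its width is 1755 × 4/3 ≈ 2340.00 px.
Scaling 3120 → 5415 is ×1.7356, so the width becomes 2340.00 × 1.7356 ≈ 4061.25 px.

4061 px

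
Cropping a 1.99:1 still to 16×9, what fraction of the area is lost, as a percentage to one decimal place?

The height stays; only width is cut (since 16×9 is narrower than 1.99:1).
Area ratio = (1.778)/(1.990) = 89.34%; the remaining 10.66% is cropped out.

10.7%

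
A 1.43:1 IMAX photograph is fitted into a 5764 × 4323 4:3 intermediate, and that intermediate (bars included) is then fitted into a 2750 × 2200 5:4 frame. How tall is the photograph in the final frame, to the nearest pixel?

First fit — 1.43:1 IMAX into 5764×4323 spans the width: 5764.00 × 4030.77.
The 4:3 canvas is width-limited in 2750×2200, giving 2750.00 × 2062.50; scale factor 0.4771.
The photograph scales with it: height 4030.77 × 0.4771 ≈ 1923.08.

1923 px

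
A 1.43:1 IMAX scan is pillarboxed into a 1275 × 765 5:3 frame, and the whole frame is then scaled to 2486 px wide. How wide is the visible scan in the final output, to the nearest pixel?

At 1275×765 the scan is height-limited, so width = 765 × 1.430 ≈ 1093.95 px.
Resizing to 2486 px wide multiplies everything by 1.9498: 1093.95 → 2132.99 px.

2133 px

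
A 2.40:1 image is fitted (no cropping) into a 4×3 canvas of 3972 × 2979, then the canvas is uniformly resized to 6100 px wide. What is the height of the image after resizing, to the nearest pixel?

2542 px

In the 3972×2979 frame the image fills the width: height = 3972 / 2.400 ≈ 1655.00 px.
Scaling 3972 → 6100 is ×1.5358, so the height becomes 1655.00 × 1.5358 ≈ 2541.67 px.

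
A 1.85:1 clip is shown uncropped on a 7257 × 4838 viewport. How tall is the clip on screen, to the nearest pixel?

Since 1.850 > 1.500, the clip is width-limited.
Content height = 7257 / 1.850 ≈ 3922.70 px.

3923 px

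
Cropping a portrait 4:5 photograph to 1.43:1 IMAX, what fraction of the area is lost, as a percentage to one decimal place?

44.1%

1.43:1 IMAX is wider than portrait 4:5, so the crop keeps the full width and trims the height.
Area ratio = (0.800)/(1.430) = 55.94%; the remaining 44.06% is cropped out.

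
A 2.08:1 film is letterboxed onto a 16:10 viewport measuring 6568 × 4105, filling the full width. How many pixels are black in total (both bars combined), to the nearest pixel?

Content height = 6568 / 2.080 ≈ 3157.6923 px.
Black = 4105 − 3157.6923 = 947.3077 px.
That's 947.3077 × 6568 ≈ 6221917 black pixels.

6221917 pixels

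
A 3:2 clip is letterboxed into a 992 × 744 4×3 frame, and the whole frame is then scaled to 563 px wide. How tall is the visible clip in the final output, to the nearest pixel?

375 px

At 992×744 the clip is width-limited, so height = 992 × 2/3 ≈ 661.33 px.
The frame scales by 563/992 = 0.5675; 661.33 × 0.5675 ≈ 375.33 px.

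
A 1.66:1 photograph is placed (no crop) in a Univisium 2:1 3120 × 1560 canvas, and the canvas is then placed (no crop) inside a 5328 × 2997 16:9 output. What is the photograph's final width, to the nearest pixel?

4422 px

First fit — 1.66:1 into 3120×1560 spans the height: 2589.60 × 1560.00.
Univisium 2:1 in 5328×2997: fills the width, so the intermediate becomes 5328.00 × 2664.00 — a scale of ×1.7077.
Applying the same ×1.7077: 2589.60 → 4422.24.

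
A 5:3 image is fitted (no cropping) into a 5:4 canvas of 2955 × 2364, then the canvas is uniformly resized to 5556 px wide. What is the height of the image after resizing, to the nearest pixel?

At 2955×2364 the image is width-limited, so height = 2955 × 3/5 ≈ 1773.00 px.
Resizing to 5556 px wide multiplies everything by 1.8802: 1773.00 → 3333.60 px.

3334 px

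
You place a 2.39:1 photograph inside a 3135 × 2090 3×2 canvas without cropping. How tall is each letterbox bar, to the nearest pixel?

389 px

2.39:1 (2.390) > 3×2 (1.500), so the photograph fills the width.
That makes the image 1311.72 px tall (3135 / 2.390).
Leftover height: 2090 − 1311.72 = 778.28 px → 389.14 each side.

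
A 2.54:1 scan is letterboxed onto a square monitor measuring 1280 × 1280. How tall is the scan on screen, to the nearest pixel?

2.54:1 is wider than square, so it spans the full width.
Content height = 1280 / 2.540 ≈ 503.94 px.

504 px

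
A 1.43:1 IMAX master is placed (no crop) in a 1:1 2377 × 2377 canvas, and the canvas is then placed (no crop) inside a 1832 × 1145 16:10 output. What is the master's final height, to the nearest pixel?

801 px

1.43:1 IMAX in 2377×2377: fills the width, so the master is 2377.00 × 1662.24.
1:1 in 1832×1145: fills the height, so the intermediate becomes 1145.00 × 1145.00 — a scale of ×0.4817.
Applying the same ×0.4817: 1662.24 → 800.70.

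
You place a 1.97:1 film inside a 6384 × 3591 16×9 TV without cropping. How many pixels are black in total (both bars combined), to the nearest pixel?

1.97:1 is wider than 16×9, so it spans the full width.
That makes the image 3240.6091 px tall (6384 / 1.970).
Black = 3591 − 3240.6091 = 350.3909 px.
Bar area = 350.3909 × 6384 ≈ 2236895 px.

2236895 pixels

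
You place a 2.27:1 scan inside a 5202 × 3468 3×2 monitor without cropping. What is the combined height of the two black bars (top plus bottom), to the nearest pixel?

Since 2.270 > 1.500, the scan is width-limited.
Content height = 5202 / 2.270 ≈ 2291.63 px.
Leftover height: 3468 − 2291.63 = 1176.37 px.

1176 px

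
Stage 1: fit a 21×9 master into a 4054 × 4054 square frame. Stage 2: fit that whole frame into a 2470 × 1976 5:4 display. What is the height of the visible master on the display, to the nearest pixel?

847 px

First fit — 21×9 into 4054×4054 spans the width: 4054.00 × 1737.43.
The square canvas is height-limited in 2470×1976, giving 1976.00 × 1976.00; scale factor 0.4874.
The master scales with it: height 1737.43 × 0.4874 ≈ 846.86.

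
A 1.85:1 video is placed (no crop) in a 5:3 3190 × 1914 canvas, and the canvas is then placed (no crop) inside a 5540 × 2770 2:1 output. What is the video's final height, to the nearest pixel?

Inside the 3190×1914 canvas the video is width-limited at 3190.00 × 1724.32.
Second fit — the 5:3 canvas into 5540×2770 spans the height: 4616.67 × 2770.00 (×1.4472 from 3190×1914).
Applying the same ×1.4472: 1724.32 → 2495.50.

2495 px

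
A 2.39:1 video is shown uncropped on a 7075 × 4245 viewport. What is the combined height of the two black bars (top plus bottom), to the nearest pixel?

2.39:1 (2.390) > 5:3 (1.667), so the video fills the width.
That makes the image 2960.25 px tall (7075 / 2.390).
Black = 4245 − 2960.25 = 1284.75 px.

1285 px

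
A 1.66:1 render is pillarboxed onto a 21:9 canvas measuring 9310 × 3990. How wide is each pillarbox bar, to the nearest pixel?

1.66:1 is narrower than 21:9, so it spans the full height.
That makes the image 6623.40 px wide (3990 × 1.660).
Leftover width: 9310 − 6623.40 = 2686.60 px → 1343.30 each side.

1343 px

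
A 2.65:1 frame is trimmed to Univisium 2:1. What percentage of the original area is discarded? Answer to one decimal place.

24.5%

Univisium 2:1 is narrower than 2.65:1, so the crop keeps the full height and trims the width.
(2.000)/(2.650) ≈ 0.755 of the area survives, leaving 24.53% discarded.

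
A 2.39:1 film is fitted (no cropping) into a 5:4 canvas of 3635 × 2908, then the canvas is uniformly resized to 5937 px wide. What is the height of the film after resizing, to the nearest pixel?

2484 px

Fitted into 3635×2908, the film spans the width; its height is 3635 / 2.390 ≈ 1520.92 px.
Resizing to 5937 px wide multiplies everything by 1.6333: 1520.92 → 2484.10 px.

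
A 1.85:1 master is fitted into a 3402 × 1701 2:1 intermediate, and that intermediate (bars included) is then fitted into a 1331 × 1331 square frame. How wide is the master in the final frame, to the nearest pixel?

Inside the 3402×1701 canvas the master is height-limited at 3146.85 × 1701.00.
The 2:1 canvas is width-limited in 1331×1331, giving 1331.00 × 665.50; scale factor 0.3912.
Applying the same ×0.3912: 3146.85 → 1231.17.

1231 px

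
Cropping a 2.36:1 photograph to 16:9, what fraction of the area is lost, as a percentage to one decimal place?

24.7%

The height stays; only width is cut (since 16:9 is narrower than 2.36:1).
Fraction kept = (1.778)/(2.360) ≈ 75.33%, so 24.67% is lost.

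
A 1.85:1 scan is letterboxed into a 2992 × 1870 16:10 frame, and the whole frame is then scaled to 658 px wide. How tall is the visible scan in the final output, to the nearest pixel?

356 px

At 2992×1870 the scan is width-limited, so height = 2992 / 1.850 ≈ 1617.30 px.
The frame scales by 658/2992 = 0.2199; 1617.30 × 0.2199 ≈ 355.68 px.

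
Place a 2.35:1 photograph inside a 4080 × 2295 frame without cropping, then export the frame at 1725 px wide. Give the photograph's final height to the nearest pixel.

734 px

At 4080×2295 the photograph is width-limited, so height = 4080 / 2.350 ≈ 1736.17 px.
The frame scales by 1725/4080 = 0.4228; 1736.17 × 0.4228 ≈ 734.04 px.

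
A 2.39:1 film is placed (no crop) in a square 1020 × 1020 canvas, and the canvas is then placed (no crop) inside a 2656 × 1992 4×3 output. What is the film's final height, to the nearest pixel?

833 px

2.39:1 in 1020×1020: fills the width, so the film is 1020.00 × 426.78.
Second fit — the square canvas into 2656×1992 spans the height: 1992.00 × 1992.00 (×1.9529 from 1020×1020).
Applying the same ×1.9529: 426.78 → 833.47.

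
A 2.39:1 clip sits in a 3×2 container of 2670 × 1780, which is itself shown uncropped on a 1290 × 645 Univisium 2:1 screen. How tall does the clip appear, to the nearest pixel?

First fit — 2.39:1 into 2670×1780 spans the width: 2670.00 × 1117.15.
3×2 in 1290×645: fills the height, so the intermediate becomes 967.50 × 645.00 — a scale of ×0.3624.
The clip scales with it: height 1117.15 × 0.3624 ≈ 404.81.

405 px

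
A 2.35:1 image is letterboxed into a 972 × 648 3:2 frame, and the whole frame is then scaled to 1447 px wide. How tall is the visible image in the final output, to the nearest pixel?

616 px

In the 972×648 frame the image fills the width: height = 972 / 2.350 ≈ 413.62 px.
Resizing to 1447 px wide multiplies everything by 1.4887: 413.62 → 615.74 px.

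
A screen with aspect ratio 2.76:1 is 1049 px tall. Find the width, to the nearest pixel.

2895 px

1049 × 2.760 = 2895.24.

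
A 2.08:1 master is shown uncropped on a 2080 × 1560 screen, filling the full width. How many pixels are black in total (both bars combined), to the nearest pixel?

The master is 2080 / 2.080 ≈ 1000.0000 px tall.
1560 − 1000.0000 = 560.0000 px of bars.
That's 560.0000 × 2080 ≈ 1164800 black pixels.

1164800 pixels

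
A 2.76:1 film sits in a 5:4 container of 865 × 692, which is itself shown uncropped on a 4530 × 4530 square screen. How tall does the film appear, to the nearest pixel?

2.76:1 in 865×692: fills the width, so the film is 865.00 × 313.41.
Second fit — the 5:4 canvas into 4530×4530 spans the width: 4530.00 × 3624.00 (×5.2370 from 865×692).
The film scales with it: height 313.41 × 5.2370 ≈ 1641.30.

1641 px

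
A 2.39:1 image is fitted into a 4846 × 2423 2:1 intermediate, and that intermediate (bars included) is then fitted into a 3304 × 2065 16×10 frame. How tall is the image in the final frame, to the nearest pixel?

1382 px

2.39:1 in 4846×2423: fills the width, so the image is 4846.00 × 2027.62.
2:1 in 3304×2065: fills the width, so the intermediate becomes 3304.00 × 1652.00 — a scale of ×0.6818.
So the image's height is 2027.62 × 0.6818 ≈ 1382.43.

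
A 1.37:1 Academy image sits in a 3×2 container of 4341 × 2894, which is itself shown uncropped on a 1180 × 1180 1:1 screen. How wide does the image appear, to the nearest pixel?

1078 px

First fit — 1.37:1 Academy into 4341×2894 spans the height: 3964.78 × 2894.00.
The 3×2 canvas is width-limited in 1180×1180, giving 1180.00 × 786.67; scale factor 0.2718.
So the image's width is 3964.78 × 0.2718 ≈ 1077.73.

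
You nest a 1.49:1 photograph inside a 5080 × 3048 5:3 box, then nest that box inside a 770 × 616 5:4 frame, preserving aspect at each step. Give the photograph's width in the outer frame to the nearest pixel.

1.49:1 in 5080×3048: fills the height, so the photograph is 4541.52 × 3048.00.
The 5:3 canvas is width-limited in 770×616, giving 770.00 × 462.00; scale factor 0.1516.
Applying the same ×0.1516: 4541.52 → 688.38.

688 px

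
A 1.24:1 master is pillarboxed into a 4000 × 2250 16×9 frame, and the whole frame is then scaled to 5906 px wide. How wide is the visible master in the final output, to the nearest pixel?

Fitted into 4000×2250, the master spans the height; its width is 2250 × 1.240 ≈ 2790.00 px.
The frame scales by 5906/4000 = 1.4765; 2790.00 × 1.4765 ≈ 4119.44 px.

4119 px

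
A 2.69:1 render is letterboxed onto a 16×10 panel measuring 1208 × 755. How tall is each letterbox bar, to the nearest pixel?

153 px

2.69:1 is wider than 16×10, so it spans the full width.
Content height = 1208 / 2.690 ≈ 449.07 px.
Black = 755 − 449.07 = 305.93 px, or 152.96 per bar.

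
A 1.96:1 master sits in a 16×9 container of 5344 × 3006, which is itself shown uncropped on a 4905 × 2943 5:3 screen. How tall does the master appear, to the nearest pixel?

2503 px

1.96:1 in 5344×3006: fills the width, so the master is 5344.00 × 2726.53.
16×9 in 4905×2943: fills the width, so the intermediate becomes 4905.00 × 2759.06 — a scale of ×0.9179.
Applying the same ×0.9179: 2726.53 → 2502.55.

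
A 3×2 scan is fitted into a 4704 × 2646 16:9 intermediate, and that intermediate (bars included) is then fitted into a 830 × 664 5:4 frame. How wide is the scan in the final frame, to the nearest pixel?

First fit — 3×2 into 4704×2646 spans the height: 3969.00 × 2646.00.
Second fit — the 16:9 canvas into 830×664 spans the width: 830.00 × 466.88 (×0.1764 from 4704×2646).
So the scan's width is 3969.00 × 0.1764 ≈ 700.31.

700 px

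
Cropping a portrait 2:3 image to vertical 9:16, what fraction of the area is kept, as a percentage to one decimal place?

vertical 9:16 is narrower than portrait 2:3, so the crop keeps the full height and trims the width.
(0.562)/(0.667) ≈ 0.844 of the area survives.

84.4%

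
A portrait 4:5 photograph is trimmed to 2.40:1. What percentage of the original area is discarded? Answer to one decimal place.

Going from portrait 4:5 to 2.40:1 means cutting height while keeping width.
Area ratio = (0.800)/(2.400) = 33.33%; the remaining 66.67% is cropped out.

66.7%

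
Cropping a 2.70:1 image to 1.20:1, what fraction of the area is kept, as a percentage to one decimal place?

The height stays; only width is cut (since 1.20:1 is narrower than 2.70:1).
Fraction kept = (1.200)/(2.700) ≈ 44.44%.

44.4%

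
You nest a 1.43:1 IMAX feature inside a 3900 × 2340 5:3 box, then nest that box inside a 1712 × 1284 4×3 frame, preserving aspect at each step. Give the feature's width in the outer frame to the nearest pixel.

Inside the 3900×2340 canvas the feature is height-limited at 3346.20 × 2340.00.
The 5:3 canvas is width-limited in 1712×1284, giving 1712.00 × 1027.20; scale factor 0.4390.
Applying the same ×0.4390: 3346.20 → 1468.90.

1469 px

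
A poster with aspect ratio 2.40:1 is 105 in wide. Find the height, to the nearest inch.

At 2.40:1, 105 / 2.400 ≈ 43.75.

44 in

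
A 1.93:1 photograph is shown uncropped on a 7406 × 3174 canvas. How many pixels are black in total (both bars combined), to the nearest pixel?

4063291 pixels

Since 1.930 < 2.333, the photograph is height-limited.
That makes the image 6125.8200 px wide (3174 × 1.930).
Leftover width: 7406 − 6125.8200 = 1280.1800 px.
Bar area = 1280.1800 × 3174 ≈ 4063291 px.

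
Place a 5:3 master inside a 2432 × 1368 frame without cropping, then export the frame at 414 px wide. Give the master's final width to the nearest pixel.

388 px

In the 2432×1368 frame the master fills the height: width = 1368 × 5/3 ≈ 2280.00 px.
Resizing to 414 px wide multiplies everything by 0.1702: 2280.00 → 388.12 px.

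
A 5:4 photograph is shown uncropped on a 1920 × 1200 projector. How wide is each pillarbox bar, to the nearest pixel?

Since 1.250 < 1.600, the photograph is height-limited.
Content width = 1200 × 5/4 ≈ 1500.00 px.
Black = 1920 − 1500.00 = 420.00 px, or 210.00 per bar.

210 px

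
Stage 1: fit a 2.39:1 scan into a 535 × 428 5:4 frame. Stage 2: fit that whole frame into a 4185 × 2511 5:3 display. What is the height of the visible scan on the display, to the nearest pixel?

1313 px

2.39:1 in 535×428: fills the width, so the scan is 535.00 × 223.85.
The 5:4 canvas is height-limited in 4185×2511, giving 3138.75 × 2511.00; scale factor 5.8668.
So the scan's height is 223.85 × 5.8668 ≈ 1313.28.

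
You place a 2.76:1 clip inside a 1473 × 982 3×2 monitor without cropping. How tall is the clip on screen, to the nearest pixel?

2.76:1 is wider than 3×2, so it spans the full width.
That makes the image 533.70 px tall (1473 / 2.760).

534 px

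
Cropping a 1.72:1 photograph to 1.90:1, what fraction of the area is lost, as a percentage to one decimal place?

9.5%

1.90:1 is wider than 1.72:1, so the crop keeps the full width and trims the height.
(1.720)/(1.900) ≈ 0.905 of the area survives, leaving 9.47% discarded.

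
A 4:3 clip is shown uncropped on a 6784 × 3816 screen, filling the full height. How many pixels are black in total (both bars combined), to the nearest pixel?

That makes the image 5088.0000 px wide (3816 × 4/3).
Leftover width: 6784 − 5088.0000 = 1696.0000 px.
Across the 3816-px span: 1696.0000 × 3816 ≈ 6471936 px.

6471936 pixels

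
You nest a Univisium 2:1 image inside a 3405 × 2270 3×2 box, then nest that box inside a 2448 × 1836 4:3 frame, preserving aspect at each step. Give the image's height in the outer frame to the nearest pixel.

First fit — Univisium 2:1 into 3405×2270 spans the width: 3405.00 × 1702.50.
Second fit — the 3×2 canvas into 2448×1836 spans the width: 2448.00 × 1632.00 (×0.7189 from 3405×2270).
The image scales with it: height 1702.50 × 0.7189 ≈ 1224.00.

1224 px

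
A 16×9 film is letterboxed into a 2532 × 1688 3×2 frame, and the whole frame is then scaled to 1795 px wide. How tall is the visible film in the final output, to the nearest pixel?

Fitted into 2532×1688, the film spans the width; its height is 2532 × 9/16 ≈ 1424.25 px.
Resizing to 1795 px wide multiplies everything by 0.7089: 1424.25 → 1009.69 px.

1010 px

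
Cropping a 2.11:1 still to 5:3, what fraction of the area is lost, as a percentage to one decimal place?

21.0%

Going from 2.11:1 to 5:3 means cutting width while keeping height.
(1.667)/(2.110) ≈ 0.790 of the area survives, leaving 21.01% discarded.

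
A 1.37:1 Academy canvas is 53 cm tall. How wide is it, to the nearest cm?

At 1.37:1 Academy, 53 × 1.370 ≈ 72.61.

73 cm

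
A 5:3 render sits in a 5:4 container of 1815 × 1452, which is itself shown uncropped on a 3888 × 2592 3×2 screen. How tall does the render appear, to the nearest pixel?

First fit — 5:3 into 1815×1452 spans the width: 1815.00 × 1089.00.
5:4 in 3888×2592: fills the height, so the intermediate becomes 3240.00 × 2592.00 — a scale of ×1.7851.
Applying the same ×1.7851: 1089.00 → 1944.00.

1944 px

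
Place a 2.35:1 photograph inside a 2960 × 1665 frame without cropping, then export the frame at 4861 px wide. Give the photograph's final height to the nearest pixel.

At 2960×1665 the photograph is width-limited, so height = 2960 / 2.350 ≈ 1259.57 px.
Resizing to 4861 px wide multiplies everything by 1.6422: 1259.57 → 2068.51 px.

2069 px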